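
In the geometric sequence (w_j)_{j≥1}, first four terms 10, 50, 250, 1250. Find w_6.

31250

Common ratio r = 5.
w_j = 10·5^(j-1).
w_6 = 10·5^5 = 31250.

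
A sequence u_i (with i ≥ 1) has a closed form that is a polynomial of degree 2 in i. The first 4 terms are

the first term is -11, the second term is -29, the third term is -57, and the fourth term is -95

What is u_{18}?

-1677

1st diffs: -18, -28, -38.
2nd diffs: -10, -10 (constant).
So u_i = -5i^2 - 3i - 3.
Evaluating at i = 18 gives u_{18} = -1677.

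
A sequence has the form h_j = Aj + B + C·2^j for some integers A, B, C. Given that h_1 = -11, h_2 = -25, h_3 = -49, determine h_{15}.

At j = 1, 2, 3: A + B + 2C = -11; 2A + B + 4C = -25; 3A + B + 8C = -49.
Subtracting the first from the second: A + 2C = -14.
Subtracting the second from the third: A + 4C = -24.
Solving: C = -5, A = -4, then B = 3.
So h_j = -4·j + 3 + (-5)·2^j; at j=15 this is -163897.

-163897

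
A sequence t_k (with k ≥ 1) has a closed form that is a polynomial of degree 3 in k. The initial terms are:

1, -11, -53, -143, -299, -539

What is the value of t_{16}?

1st diffs: -12, -42, -90, -156, -240.
2nd diffs: -30, -48, -66, -84.
3rd diffs: -18, -18, -18 (constant).
Newton forward-difference form: t_k = 1 + (-12)·C(k-1,1) + (-30)·C(k-1,2) + (-18)·C(k-1,3).
At k = 16: k-1 = 15, so t_{16} = 1 - 180 - 3150 - 8190 = -11519.

-11519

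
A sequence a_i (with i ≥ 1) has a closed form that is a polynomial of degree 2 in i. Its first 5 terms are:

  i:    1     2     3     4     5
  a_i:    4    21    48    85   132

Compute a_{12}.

741

1st diffs: 17, 27, 37, 47.
2nd diffs: 10, 10, 10 (constant).
Newton forward-difference form: a_i = 4 + 17·C(i-1,1) + 10·C(i-1,2).
At i = 12: i-1 = 11, so a_{12} = 4 + 187 + 550 = 741.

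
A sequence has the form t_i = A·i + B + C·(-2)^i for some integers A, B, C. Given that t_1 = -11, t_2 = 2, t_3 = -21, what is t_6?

Plug in i = 1, 2, 3: A + B - 2C = -11; 2A + B + 4C = 2; 3A + B - 8C = -21.
Subtracting the first from the second: A + 6C = 13.
Subtracting the second from the third: A - 12C = -23.
Solving: C = 2, A = 1, then B = -8.
Therefore t_6 = 6 + (-8) + 2·64 = 126.

126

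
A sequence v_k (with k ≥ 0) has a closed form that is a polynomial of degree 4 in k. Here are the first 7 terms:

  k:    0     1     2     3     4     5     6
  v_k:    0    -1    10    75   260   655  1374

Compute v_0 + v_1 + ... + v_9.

16263

1st diffs: -1, 11, 65, 185, 395, 719.
2nd diffs: 12, 54, 120, 210, 324.
3rd diffs: 42, 66, 90, 114.
4th diffs: 24, 24, 24 (constant).
Newton forward-difference form: v_k = (-1)·C(k,1) + 12·C(k,2) + 42·C(k,3) + 24·C(k,4).
Continuing: 2555, 4360, 6975.
Summing k = 0..9 (10 terms) gives 16263.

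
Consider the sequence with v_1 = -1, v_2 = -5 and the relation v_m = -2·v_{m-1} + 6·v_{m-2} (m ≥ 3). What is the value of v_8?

Iterate the recurrence:
v_3 = 4  v_4 = -38  v_5 = 100  v_6 = -428  v_7 = 1456  v_8 = -5480.

-5480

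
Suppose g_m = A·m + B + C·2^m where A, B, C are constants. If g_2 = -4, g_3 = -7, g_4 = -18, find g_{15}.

Plug in m = 2, 3, 4: 2A + B + 4C = -4; 3A + B + 8C = -7; 4A + B + 16C = -18.
Subtracting the first from the second: A + 4C = -3.
Subtracting the second from the third: A + 8C = -11.
Solving: C = -2, A = 5, then B = -6.
Hence g_{15} = 5·15 + (-6) + (-2)·32768 = -65467.

-65467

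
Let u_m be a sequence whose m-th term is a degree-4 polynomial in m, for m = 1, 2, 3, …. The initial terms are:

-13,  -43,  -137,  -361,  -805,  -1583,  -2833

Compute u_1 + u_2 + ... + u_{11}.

1st diffs: -30, -94, -224, -444, -778, -1250.
2nd diffs: -64, -130, -220, -334, -472.
3rd diffs: -66, -90, -114, -138.
4th diffs: -24, -24, -24 (constant).
So u_m = -m^4 - m^3 - m^2 - 5m - 5.
Continuing: -4717, -7421, -11155, -16153.
Summing m = 1..11 (11 terms) gives -45221.

-45221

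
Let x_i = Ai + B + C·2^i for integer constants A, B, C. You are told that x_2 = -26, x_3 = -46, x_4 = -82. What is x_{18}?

Write the equations: 2A + B + 4C = -26; 3A + B + 8C = -46; 4A + B + 16C = -82.
Subtracting the first from the second: A + 4C = -20.
Subtracting the second from the third: A + 8C = -36.
Solving: C = -4, A = -4, then B = -2.
Hence x_{18} = -4·18 + (-2) + (-4)·262144 = -1048650.

-1048650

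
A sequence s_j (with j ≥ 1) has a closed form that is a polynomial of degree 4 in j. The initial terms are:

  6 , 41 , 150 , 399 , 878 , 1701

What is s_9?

7734

1st diffs: 35, 109, 249, 479, 823.
2nd diffs: 74, 140, 230, 344.
3rd diffs: 66, 90, 114.
4th diffs: 24, 24 (constant).
Newton forward-difference form: s_j = 6 + 35·C(j-1,1) + 74·C(j-1,2) + 66·C(j-1,3) + 24·C(j-1,4).
At j = 9: j-1 = 8, so s_9 = 6 + 280 + 2072 + 3696 + 1680 = 7734.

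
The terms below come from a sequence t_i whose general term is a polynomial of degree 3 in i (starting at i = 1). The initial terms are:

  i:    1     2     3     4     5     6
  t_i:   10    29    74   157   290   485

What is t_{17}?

10154

1st diffs: 19, 45, 83, 133, 195.
2nd diffs: 26, 38, 50, 62.
3rd diffs: 12, 12, 12 (constant).
Newton forward-difference form: t_i = 10 + 19·C(i-1,1) + 26·C(i-1,2) + 12·C(i-1,3).
At i = 17: i-1 = 16, so t_{17} = 10 + 304 + 3120 + 6720 = 10154.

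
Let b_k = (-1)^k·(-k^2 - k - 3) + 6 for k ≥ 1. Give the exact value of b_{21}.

(-1)^21 = -1; -k^2 - k - 3 at k=21 is -465; so b_{21} = 471.

471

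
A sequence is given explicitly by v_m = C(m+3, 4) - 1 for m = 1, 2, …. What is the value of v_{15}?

C(18, 4) = 3060, so v_{15} = 3059.

3059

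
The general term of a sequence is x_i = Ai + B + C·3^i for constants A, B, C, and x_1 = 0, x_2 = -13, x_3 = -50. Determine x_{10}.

At i = 1, 2, 3: A + B + 3C = 0; 2A + B + 9C = -13; 3A + B + 27C = -50.
Subtracting the first from the second: A + 6C = -13.
Subtracting the second from the third: A + 18C = -37.
Solving: C = -2, A = -1, then B = 7.
Therefore x_{10} = -10 + 7 + (-2)·59049 = -118101.

-118101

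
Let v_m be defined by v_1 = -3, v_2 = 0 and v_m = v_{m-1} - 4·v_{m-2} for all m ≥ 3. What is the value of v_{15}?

-50244

Iterate the recurrence:
v_3 = 12; v_4 = 12; v_5 = -36; …; v_{12} = 3660; v_{13} = 11868; v_{14} = -2772; v_{15} = -50244.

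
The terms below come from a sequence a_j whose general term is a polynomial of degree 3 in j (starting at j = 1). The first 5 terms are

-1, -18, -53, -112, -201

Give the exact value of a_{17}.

-5793

1st diffs: -17, -35, -59, -89.
2nd diffs: -18, -24, -30.
3rd diffs: -6, -6 (constant).
Newton forward-difference form: a_j = -1 + (-17)·C(j-1,1) + (-18)·C(j-1,2) + (-6)·C(j-1,3).
At j = 17: j-1 = 16, so a_{17} = -1 - 272 - 2160 - 3360 = -5793.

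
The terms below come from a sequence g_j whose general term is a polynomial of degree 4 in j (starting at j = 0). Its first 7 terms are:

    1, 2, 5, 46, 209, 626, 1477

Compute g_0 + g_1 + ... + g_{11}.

1st diffs: 1, 3, 41, 163, 417, 851.
2nd diffs: 2, 38, 122, 254, 434.
3rd diffs: 36, 84, 132, 180.
4th diffs: 48, 48, 48 (constant).
Newton forward-difference form: g_j = 1 + 1·C(j,1) + 2·C(j,2) + 36·C(j,3) + 48·C(j,4).
Continuing: …, 2990, 5441, 9154, 14501, …, g_{11} = 21902.
Summing j = 0..11 (12 terms) gives 56354.

56354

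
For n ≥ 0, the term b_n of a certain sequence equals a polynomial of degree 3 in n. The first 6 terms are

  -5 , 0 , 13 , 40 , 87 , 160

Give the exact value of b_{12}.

1st diffs: 5, 13, 27, 47, 73.
2nd diffs: 8, 14, 20, 26.
3rd diffs: 6, 6, 6 (constant).
So b_n = n^3 + n^2 + 3n - 5.
Evaluating at n = 12 gives b_{12} = 1903.

1903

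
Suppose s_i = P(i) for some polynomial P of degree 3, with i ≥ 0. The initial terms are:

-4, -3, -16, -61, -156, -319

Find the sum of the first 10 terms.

-5455

1st diffs: 1, -13, -45, -95, -163.
2nd diffs: -14, -32, -50, -68.
3rd diffs: -18, -18, -18 (constant).
Newton forward-difference form: s_i = -4 + 1·C(i,1) + (-14)·C(i,2) + (-18)·C(i,3).
Continuing: -568, -921, -1396, -2011.
Summing i = 0..9 (10 terms) gives -5455.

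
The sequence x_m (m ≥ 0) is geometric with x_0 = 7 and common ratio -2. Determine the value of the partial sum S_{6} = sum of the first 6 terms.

x_m = 7·(-2)^(m-0).
S = 7·((-2)^6 - 1)/(-2 - 1) = 7·(64 - 1)/(-3) = -147.

-147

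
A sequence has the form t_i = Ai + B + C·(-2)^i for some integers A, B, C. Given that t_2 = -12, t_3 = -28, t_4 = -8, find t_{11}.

-2100

The three given values yield: 2A + B + 4C = -12; 3A + B - 8C = -28; 4A + B + 16C = -8.
Subtracting the first from the second: A - 12C = -16.
Subtracting the second from the third: A + 24C = 20.
Solving: C = 1, A = -4, then B = -8.
Therefore t_{11} = -44 + (-8) + 1·(-2048) = -2100.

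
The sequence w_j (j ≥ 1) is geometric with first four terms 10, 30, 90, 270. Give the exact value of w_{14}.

Common ratio r = 3.
w_j = 10·3^(j-1).
w_{14} = 10·3^13 = 15943230.

15943230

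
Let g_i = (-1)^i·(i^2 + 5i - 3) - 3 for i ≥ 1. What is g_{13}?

-234

(-1)^13 = -1; i^2 + 5i - 3 at i=13 is 231; so g_{13} = -234.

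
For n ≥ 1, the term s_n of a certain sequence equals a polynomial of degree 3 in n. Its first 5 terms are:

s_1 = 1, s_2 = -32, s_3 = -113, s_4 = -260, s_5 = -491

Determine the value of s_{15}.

1st diffs: -33, -81, -147, -231.
2nd diffs: -48, -66, -84.
3rd diffs: -18, -18 (constant).
Newton forward-difference form: s_n = 1 + (-33)·C(n-1,1) + (-48)·C(n-1,2) + (-18)·C(n-1,3).
At n = 15: n-1 = 14, so s_{15} = 1 - 462 - 4368 - 6552 = -11381.

-11381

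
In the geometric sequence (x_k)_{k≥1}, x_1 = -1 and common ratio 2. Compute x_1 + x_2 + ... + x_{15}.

x_k = (-1)·2^(k-1).
S = (-1)·(2^15 - 1)/(2 - 1) = (-1)·(32768 - 1)/(1) = -32767.

-32767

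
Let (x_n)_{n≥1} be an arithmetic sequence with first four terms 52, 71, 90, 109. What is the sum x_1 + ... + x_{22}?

5533

Common difference d = 19.
x_n = 52 + (n - 1)·19.
x_{22} = 451; S = 22·(52 + 451)/2 = 5533.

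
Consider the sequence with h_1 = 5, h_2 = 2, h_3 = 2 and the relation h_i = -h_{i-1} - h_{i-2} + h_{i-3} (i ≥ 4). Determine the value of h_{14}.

-10

Compute successive terms:
h_4 = 1, h_5 = -1, h_6 = 2, …, h_{11} = -6, h_{12} = 13, h_{13} = -9, h_{14} = -10.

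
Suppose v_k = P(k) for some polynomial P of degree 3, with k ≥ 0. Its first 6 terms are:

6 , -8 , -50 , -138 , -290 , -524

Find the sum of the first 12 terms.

-15922

1st diffs: -14, -42, -88, -152, -234.
2nd diffs: -28, -46, -64, -82.
3rd diffs: -18, -18, -18 (constant).
Newton forward-difference form: v_k = 6 + (-14)·C(k,1) + (-28)·C(k,2) + (-18)·C(k,3).
Continuing: …, -858, -1310, -1898, -2640, …, v_{11} = -4658.
Summing k = 0..11 (12 terms) gives -15922.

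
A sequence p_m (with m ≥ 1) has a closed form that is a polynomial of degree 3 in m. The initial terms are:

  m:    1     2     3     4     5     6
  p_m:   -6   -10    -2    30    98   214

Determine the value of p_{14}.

1st diffs: -4, 8, 32, 68, 116.
2nd diffs: 12, 24, 36, 48.
3rd diffs: 12, 12, 12 (constant).
So p_m = 2m^3 - 6m^2 - 2.
Evaluating at m = 14 gives p_{14} = 4310.

4310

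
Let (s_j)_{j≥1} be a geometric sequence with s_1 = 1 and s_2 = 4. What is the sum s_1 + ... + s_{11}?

Common ratio r = 4.
s_j = 1·4^(j-1).
S = 1·(4^11 - 1)/(4 - 1) = 1·(4194304 - 1)/(3) = 1398101.

1398101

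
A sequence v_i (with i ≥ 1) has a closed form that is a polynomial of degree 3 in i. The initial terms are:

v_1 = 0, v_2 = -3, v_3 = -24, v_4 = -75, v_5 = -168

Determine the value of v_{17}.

-8928

1st diffs: -3, -21, -51, -93.
2nd diffs: -18, -30, -42.
3rd diffs: -12, -12 (constant).
Newton forward-difference form: v_i = (-3)·C(i-1,1) + (-18)·C(i-1,2) + (-12)·C(i-1,3).
At i = 17: i-1 = 16, so v_{17} = -48 - 2160 - 6720 = -8928.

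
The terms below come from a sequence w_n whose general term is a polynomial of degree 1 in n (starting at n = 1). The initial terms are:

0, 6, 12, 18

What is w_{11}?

60

1st diffs: 6, 6, 6 (constant).
So w_n = 6n - 6.
Evaluating at n = 11 gives w_{11} = 60.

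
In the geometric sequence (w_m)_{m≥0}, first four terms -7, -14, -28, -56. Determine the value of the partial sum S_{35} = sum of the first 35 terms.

Common ratio r = 2.
w_m = (-7)·2^(m-0).
S = (-7)·(2^35 - 1)/(2 - 1) = (-7)·(34359738368 - 1)/(1) = -240518168569.

-240518168569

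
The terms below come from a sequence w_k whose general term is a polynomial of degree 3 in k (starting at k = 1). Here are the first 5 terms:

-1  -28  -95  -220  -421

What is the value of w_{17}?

1st diffs: -27, -67, -125, -201.
2nd diffs: -40, -58, -76.
3rd diffs: -18, -18 (constant).
Newton forward-difference form: w_k = -1 + (-27)·C(k-1,1) + (-40)·C(k-1,2) + (-18)·C(k-1,3).
At k = 17: k-1 = 16, so w_{17} = -1 - 432 - 4800 - 10080 = -15313.

-15313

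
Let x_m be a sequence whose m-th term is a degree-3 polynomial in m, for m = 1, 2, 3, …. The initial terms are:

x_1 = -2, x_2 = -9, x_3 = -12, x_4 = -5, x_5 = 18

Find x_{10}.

583

1st diffs: -7, -3, 7, 23.
2nd diffs: 4, 10, 16.
3rd diffs: 6, 6 (constant).
Newton forward-difference form: x_m = -2 + (-7)·C(m-1,1) + 4·C(m-1,2) + 6·C(m-1,3).
At m = 10: m-1 = 9, so x_{10} = -2 - 63 + 144 + 504 = 583.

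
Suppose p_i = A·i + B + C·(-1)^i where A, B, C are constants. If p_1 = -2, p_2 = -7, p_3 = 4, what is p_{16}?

Plug in i = 1, 2, 3: A + B - C = -2; 2A + B + C = -7; 3A + B - C = 4.
Subtracting the first from the second: A + 2C = -5.
Subtracting the second from the third: A - 2C = 11.
Solving: C = -4, A = 3, then B = -9.
So p_i = 3·i + (-9) + (-4)·(-1)^i; at i=16 this is 35.

35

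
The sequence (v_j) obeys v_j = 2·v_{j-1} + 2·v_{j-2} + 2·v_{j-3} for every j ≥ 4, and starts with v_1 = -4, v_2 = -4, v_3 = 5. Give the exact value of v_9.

Compute successive terms:
v_4 = -6;  v_5 = -10;  v_6 = -22;  v_7 = -76;  v_8 = -216;  v_9 = -628.

-628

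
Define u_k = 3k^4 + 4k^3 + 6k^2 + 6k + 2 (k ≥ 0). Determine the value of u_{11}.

u_{11} = 3·11^4 + 4·11^3 + 6·11^2 + 6·11 + 2 = 50041.

50041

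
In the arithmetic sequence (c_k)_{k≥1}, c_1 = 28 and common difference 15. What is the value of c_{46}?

703

c_k = 28 + (k - 1)·15.
c_{46} = 28 + 45·15 = 703.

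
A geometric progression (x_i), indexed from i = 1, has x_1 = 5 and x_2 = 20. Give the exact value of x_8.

Common ratio r = 4.
x_i = 5·4^(i-1).
x_8 = 5·4^7 = 81920.

81920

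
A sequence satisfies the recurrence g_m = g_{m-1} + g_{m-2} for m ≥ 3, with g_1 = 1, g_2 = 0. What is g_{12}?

55

Step forward from the initial values:
g_3 = 1  g_4 = 1  g_5 = 2  g_6 = 3  g_7 = 5  g_8 = 8  g_9 = 13  g_{10} = 21  g_{11} = 34  g_{12} = 55.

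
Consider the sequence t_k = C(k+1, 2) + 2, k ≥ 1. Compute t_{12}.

C(13, 2) = 78, so t_{12} = 80.

80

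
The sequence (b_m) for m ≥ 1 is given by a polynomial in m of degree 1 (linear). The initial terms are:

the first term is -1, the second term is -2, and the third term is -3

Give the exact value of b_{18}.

1st diffs: -1, -1 (constant).
So b_m = -m.
Evaluating at m = 18 gives b_{18} = -18.

-18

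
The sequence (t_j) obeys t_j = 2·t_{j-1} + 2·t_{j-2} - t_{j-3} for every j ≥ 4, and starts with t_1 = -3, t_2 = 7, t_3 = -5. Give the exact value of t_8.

55

Applying the relation repeatedly:
t_4 = 7;  t_5 = -3;  t_6 = 13;  t_7 = 13;  t_8 = 55.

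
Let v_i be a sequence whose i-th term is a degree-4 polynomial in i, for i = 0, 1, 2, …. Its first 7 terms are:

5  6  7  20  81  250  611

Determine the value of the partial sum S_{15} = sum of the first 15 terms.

88632

1st diffs: 1, 1, 13, 61, 169, 361.
2nd diffs: 0, 12, 48, 108, 192.
3rd diffs: 12, 36, 60, 84.
4th diffs: 24, 24, 24 (constant).
Newton forward-difference form: v_i = 5 + 1·C(i,1) + 12·C(i,3) + 24·C(i,4).
Continuing: …, 1272, 2365, 4046, 6495, …, v_{14} = 28411.
Summing i = 0..14 (15 terms) gives 88632.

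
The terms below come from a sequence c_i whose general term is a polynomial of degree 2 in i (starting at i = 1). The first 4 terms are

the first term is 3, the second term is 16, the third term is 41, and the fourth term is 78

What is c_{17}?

1st diffs: 13, 25, 37.
2nd diffs: 12, 12 (constant).
Newton forward-difference form: c_i = 3 + 13·C(i-1,1) + 12·C(i-1,2).
At i = 17: i-1 = 16, so c_{17} = 3 + 208 + 1440 = 1651.

1651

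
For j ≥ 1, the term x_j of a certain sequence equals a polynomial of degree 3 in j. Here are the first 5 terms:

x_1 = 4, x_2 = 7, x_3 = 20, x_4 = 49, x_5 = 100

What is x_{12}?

1577

1st diffs: 3, 13, 29, 51.
2nd diffs: 10, 16, 22.
3rd diffs: 6, 6 (constant).
Newton forward-difference form: x_j = 4 + 3·C(j-1,1) + 10·C(j-1,2) + 6·C(j-1,3).
At j = 12: j-1 = 11, so x_{12} = 4 + 33 + 550 + 990 = 1577.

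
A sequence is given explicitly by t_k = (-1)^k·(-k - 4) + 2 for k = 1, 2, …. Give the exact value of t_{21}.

(-1)^21 = -1; -k - 4 at k=21 is -25; so t_{21} = 27.

27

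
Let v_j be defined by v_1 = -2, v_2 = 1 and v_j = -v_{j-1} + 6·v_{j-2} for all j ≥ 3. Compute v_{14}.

v_3 = -13  v_4 = 19  v_5 = -97  …  v_{11} = -60073  v_{12} = 175099  v_{13} = -535537  v_{14} = 1586131.
(Characteristic roots are 2 and -3.)

1586131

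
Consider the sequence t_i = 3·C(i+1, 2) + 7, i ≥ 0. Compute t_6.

C(7, 2) = 21, so t_6 = 70.

70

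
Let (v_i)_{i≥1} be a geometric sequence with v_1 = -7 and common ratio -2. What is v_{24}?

58720256

v_i = (-7)·(-2)^(i-1).
v_{24} = (-7)·(-2)^23 = 58720256.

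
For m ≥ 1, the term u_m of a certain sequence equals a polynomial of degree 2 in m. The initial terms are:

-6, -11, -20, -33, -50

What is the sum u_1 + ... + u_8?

1st diffs: -5, -9, -13, -17.
2nd diffs: -4, -4, -4 (constant).
So u_m = -2m^2 + m - 5.
Continuing: -71, -96, -125.
Summing m = 1..8 (8 terms) gives -412.

-412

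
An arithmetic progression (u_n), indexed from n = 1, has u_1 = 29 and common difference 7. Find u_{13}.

113

u_n = 29 + (n - 1)·7.
u_{13} = 29 + 12·7 = 113.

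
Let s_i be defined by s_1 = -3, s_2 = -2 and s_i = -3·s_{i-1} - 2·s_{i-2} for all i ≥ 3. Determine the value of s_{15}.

81912

Applying the relation repeatedly:
s_3 = 12; s_4 = -32; s_5 = 72; …; s_{12} = -10232; s_{13} = 20472; s_{14} = -40952; s_{15} = 81912.
(Characteristic roots are -1 and -2.)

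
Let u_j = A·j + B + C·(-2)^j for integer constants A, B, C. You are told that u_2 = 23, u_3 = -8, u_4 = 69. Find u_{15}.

-98228

Write the equations: 2A + B + 4C = 23; 3A + B - 8C = -8; 4A + B + 16C = 69.
Subtracting the first from the second: A - 12C = -31.
Subtracting the second from the third: A + 24C = 77.
Solving: C = 3, A = 5, then B = 1.
Therefore u_{15} = 75 + 1 + 3·(-32768) = -98228.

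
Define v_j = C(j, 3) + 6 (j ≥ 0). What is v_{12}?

C(12, 3) = 220, so v_{12} = 226.

226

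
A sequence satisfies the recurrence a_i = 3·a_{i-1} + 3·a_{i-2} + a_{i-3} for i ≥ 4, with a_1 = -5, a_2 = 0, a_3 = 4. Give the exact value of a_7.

478

Step forward from the initial values:
a_4 = 7;  a_5 = 33;  a_6 = 124;  a_7 = 478.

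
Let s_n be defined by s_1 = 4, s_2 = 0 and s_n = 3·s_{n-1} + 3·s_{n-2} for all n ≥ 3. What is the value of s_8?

7776

Applying the relation repeatedly:
s_3 = 12;  s_4 = 36;  s_5 = 144;  s_6 = 540;  s_7 = 2052;  s_8 = 7776.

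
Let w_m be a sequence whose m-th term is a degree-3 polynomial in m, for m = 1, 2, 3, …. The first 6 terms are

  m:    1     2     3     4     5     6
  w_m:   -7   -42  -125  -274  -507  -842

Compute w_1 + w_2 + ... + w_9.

-7623

1st diffs: -35, -83, -149, -233, -335.
2nd diffs: -48, -66, -84, -102.
3rd diffs: -18, -18, -18 (constant).
Newton forward-difference form: w_m = -7 + (-35)·C(m-1,1) + (-48)·C(m-1,2) + (-18)·C(m-1,3).
Continuing: -1297, -1890, -2639.
Summing m = 1..9 (9 terms) gives -7623.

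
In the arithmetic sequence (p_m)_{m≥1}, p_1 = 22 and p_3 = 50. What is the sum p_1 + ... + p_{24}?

4392

Common difference d = (50 - 22) / (3 - 1) = 14.
p_m = 22 + (m - 1)·14.
p_{24} = 344; S = 24·(22 + 344)/2 = 4392.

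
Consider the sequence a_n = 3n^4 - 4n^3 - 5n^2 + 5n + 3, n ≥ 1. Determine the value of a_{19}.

a_{19} = 3·19^4 - 4·19^3 - 5·19^2 + 5·19 + 3 = 361820.

361820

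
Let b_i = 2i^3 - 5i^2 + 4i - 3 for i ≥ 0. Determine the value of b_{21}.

b_{21} = 2·21^3 - 5·21^2 + 4·21 - 3 = 16398.

16398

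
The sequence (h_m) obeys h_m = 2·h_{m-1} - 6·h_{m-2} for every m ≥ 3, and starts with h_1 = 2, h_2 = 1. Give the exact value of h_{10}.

h_3 = -10  h_4 = -26  h_5 = 8  h_6 = 172  h_7 = 296  h_8 = -440  h_9 = -2656  h_{10} = -2672.

-2672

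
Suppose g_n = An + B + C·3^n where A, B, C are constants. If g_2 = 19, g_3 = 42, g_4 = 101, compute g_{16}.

Plug in n = 2, 3, 4: 2A + B + 9C = 19; 3A + B + 27C = 42; 4A + B + 81C = 101.
Subtracting the first from the second: A + 18C = 23.
Subtracting the second from the third: A + 54C = 59.
Solving: C = 1, A = 5, then B = 0.
Therefore g_{16} = 80 + 0 + 1·43046721 = 43046801.

43046801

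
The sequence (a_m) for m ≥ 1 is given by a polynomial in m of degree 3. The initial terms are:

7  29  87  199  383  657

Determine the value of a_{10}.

1st diffs: 22, 58, 112, 184, 274.
2nd diffs: 36, 54, 72, 90.
3rd diffs: 18, 18, 18 (constant).
Newton forward-difference form: a_m = 7 + 22·C(m-1,1) + 36·C(m-1,2) + 18·C(m-1,3).
At m = 10: m-1 = 9, so a_{10} = 7 + 198 + 1296 + 1512 = 3013.

3013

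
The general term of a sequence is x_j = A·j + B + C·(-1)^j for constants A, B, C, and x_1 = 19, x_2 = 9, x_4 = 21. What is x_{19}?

Plug in j = 1, 2, 4: A + B - C = 19; 2A + B + C = 9; 4A + B + C = 21.
Subtracting the first from the second: A + 2C = -10.
Subtracting the second from the third: 2A = 12.
Solving: C = -8, A = 6, then B = 5.
Hence x_{19} = 6·19 + 5 + (-8)·(-1) = 127.

127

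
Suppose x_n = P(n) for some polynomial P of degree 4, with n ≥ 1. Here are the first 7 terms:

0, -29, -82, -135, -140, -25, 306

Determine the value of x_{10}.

3915

1st diffs: -29, -53, -53, -5, 115, 331.
2nd diffs: -24, 0, 48, 120, 216.
3rd diffs: 24, 48, 72, 96.
4th diffs: 24, 24, 24 (constant).
Newton forward-difference form: x_n = (-29)·C(n-1,1) + (-24)·C(n-1,2) + 24·C(n-1,3) + 24·C(n-1,4).
At n = 10: n-1 = 9, so x_{10} = -261 - 864 + 2016 + 3024 = 3915.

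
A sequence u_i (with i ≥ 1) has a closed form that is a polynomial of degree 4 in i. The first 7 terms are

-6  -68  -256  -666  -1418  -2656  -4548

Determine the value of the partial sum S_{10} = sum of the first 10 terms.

1st diffs: -62, -188, -410, -752, -1238, -1892.
2nd diffs: -126, -222, -342, -486, -654.
3rd diffs: -96, -120, -144, -168.
4th diffs: -24, -24, -24 (constant).
So u_i = -i^4 - 6i^3 - 2i^2 + i + 2.
Continuing: -7286, -11086, -16188.
Summing i = 1..10 (10 terms) gives -44178.

-44178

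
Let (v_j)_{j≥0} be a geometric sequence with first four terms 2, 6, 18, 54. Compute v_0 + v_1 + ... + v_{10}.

Common ratio r = 3.
v_j = 2·3^(j-0).
S = 2·(3^11 - 1)/(3 - 1) = 2·(177147 - 1)/(2) = 177146.

177146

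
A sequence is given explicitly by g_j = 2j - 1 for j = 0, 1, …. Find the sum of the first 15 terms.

195

Over j = 0..14: Σj = 105.
Total = (2)·105 + (-1)·15 = 195.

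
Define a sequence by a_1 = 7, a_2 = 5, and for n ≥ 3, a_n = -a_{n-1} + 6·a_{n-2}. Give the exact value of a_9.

Step forward from the initial values:
a_3 = 37;  a_4 = -7;  a_5 = 229;  a_6 = -271;  a_7 = 1645;  a_8 = -3271;  a_9 = 13141.
(Characteristic roots are 2 and -3.)

13141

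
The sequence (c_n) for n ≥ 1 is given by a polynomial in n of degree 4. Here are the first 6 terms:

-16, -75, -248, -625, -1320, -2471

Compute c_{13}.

1st diffs: -59, -173, -377, -695, -1151.
2nd diffs: -114, -204, -318, -456.
3rd diffs: -90, -114, -138.
4th diffs: -24, -24 (constant).
Newton forward-difference form: c_n = -16 + (-59)·C(n-1,1) + (-114)·C(n-1,2) + (-90)·C(n-1,3) + (-24)·C(n-1,4).
At n = 13: n-1 = 12, so c_{13} = -16 - 708 - 7524 - 19800 - 11880 = -39928.

-39928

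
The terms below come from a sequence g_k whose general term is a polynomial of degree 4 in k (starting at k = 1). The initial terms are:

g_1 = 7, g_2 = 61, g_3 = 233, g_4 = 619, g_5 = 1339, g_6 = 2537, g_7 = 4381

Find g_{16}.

89647

1st diffs: 54, 172, 386, 720, 1198, 1844.
2nd diffs: 118, 214, 334, 478, 646.
3rd diffs: 96, 120, 144, 168.
4th diffs: 24, 24, 24 (constant).
Newton forward-difference form: g_k = 7 + 54·C(k-1,1) + 118·C(k-1,2) + 96·C(k-1,3) + 24·C(k-1,4).
At k = 16: k-1 = 15, so g_{16} = 7 + 810 + 12390 + 43680 + 32760 = 89647.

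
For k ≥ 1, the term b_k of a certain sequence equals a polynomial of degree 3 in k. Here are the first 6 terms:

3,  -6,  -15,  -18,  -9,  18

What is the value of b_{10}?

1st diffs: -9, -9, -3, 9, 27.
2nd diffs: 0, 6, 12, 18.
3rd diffs: 6, 6, 6 (constant).
Newton forward-difference form: b_k = 3 + (-9)·C(k-1,1) + 6·C(k-1,3).
At k = 10: k-1 = 9, so b_{10} = 3 - 81 + 504 = 426.

426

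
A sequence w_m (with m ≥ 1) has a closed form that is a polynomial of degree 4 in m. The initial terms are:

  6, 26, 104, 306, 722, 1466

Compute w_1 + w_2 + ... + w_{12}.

1st diffs: 20, 78, 202, 416, 744.
2nd diffs: 58, 124, 214, 328.
3rd diffs: 66, 90, 114.
4th diffs: 24, 24 (constant).
Newton forward-difference form: w_m = 6 + 20·C(m-1,1) + 58·C(m-1,2) + 66·C(m-1,3) + 24·C(m-1,4).
Continuing: …, 2676, 4514, 7166, 10842, …, w_{12} = 22226.
Summing m = 1..12 (12 terms) gives 65830.

65830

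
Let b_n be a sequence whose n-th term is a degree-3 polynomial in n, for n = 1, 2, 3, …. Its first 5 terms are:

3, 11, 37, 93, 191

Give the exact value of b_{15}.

6121

1st diffs: 8, 26, 56, 98.
2nd diffs: 18, 30, 42.
3rd diffs: 12, 12 (constant).
Newton forward-difference form: b_n = 3 + 8·C(n-1,1) + 18·C(n-1,2) + 12·C(n-1,3).
At n = 15: n-1 = 14, so b_{15} = 3 + 112 + 1638 + 4368 = 6121.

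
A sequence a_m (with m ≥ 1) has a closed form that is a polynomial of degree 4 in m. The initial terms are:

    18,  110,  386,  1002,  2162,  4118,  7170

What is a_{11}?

1st diffs: 92, 276, 616, 1160, 1956, 3052.
2nd diffs: 184, 340, 544, 796, 1096.
3rd diffs: 156, 204, 252, 300.
4th diffs: 48, 48, 48 (constant).
Newton forward-difference form: a_m = 18 + 92·C(m-1,1) + 184·C(m-1,2) + 156·C(m-1,3) + 48·C(m-1,4).
At m = 11: m-1 = 10, so a_{11} = 18 + 920 + 8280 + 18720 + 10080 = 38018.

38018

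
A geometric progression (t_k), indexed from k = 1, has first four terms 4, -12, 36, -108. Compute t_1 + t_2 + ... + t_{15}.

Common ratio r = -3.
t_k = 4·(-3)^(k-1).
S = 4·((-3)^15 - 1)/(-3 - 1) = 4·(-14348907 - 1)/(-4) = 14348908.

14348908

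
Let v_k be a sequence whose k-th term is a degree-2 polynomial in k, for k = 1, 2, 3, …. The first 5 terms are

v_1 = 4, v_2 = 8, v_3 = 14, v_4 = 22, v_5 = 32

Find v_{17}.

1st diffs: 4, 6, 8, 10.
2nd diffs: 2, 2, 2 (constant).
Newton forward-difference form: v_k = 4 + 4·C(k-1,1) + 2·C(k-1,2).
At k = 17: k-1 = 16, so v_{17} = 4 + 64 + 240 = 308.

308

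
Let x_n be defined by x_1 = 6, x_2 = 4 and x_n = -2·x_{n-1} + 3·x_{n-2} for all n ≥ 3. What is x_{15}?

2391490

Step forward from the initial values:
x_3 = 10;  x_4 = -8;  x_5 = 46;  …;  x_{12} = -88568;  x_{13} = 265726;  x_{14} = -797156;  x_{15} = 2391490.
(Characteristic roots are 1 and -3.)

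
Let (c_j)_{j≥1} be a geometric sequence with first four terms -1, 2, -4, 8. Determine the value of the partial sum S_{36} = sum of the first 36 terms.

22906492245

Common ratio r = -2.
c_j = (-1)·(-2)^(j-1).
S = (-1)·((-2)^36 - 1)/(-2 - 1) = (-1)·(68719476736 - 1)/(-3) = 22906492245.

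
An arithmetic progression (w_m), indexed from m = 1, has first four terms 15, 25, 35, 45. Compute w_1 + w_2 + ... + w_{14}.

1120

Common difference d = 10.
w_m = 15 + (m - 1)·10.
w_{14} = 145; S = 14·(15 + 145)/2 = 1120.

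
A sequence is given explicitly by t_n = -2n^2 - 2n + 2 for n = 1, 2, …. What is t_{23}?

t_{23} = -2·23^2 - 2·23 + 2 = -1102.

-1102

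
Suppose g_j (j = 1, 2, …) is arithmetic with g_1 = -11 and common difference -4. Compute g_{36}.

-151

g_j = -11 + (j - 1)·(-4).
g_{36} = -11 + 35·(-4) = -151.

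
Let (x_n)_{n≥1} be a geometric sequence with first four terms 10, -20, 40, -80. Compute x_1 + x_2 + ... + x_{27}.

Common ratio r = -2.
x_n = 10·(-2)^(n-1).
S = 10·((-2)^27 - 1)/(-2 - 1) = 10·(-134217728 - 1)/(-3) = 447392430.

447392430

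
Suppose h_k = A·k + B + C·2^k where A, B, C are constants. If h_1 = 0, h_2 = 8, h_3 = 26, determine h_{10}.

At k = 1, 2, 3: A + B + 2C = 0; 2A + B + 4C = 8; 3A + B + 8C = 26.
Subtracting the first from the second: A + 2C = 8.
Subtracting the second from the third: A + 4C = 18.
Solving: C = 5, A = -2, then B = -8.
Hence h_{10} = -2·10 + (-8) + 5·1024 = 5092.

5092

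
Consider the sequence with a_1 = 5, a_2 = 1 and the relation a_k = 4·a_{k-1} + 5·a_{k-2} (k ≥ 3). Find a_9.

390629

Iterate the recurrence:
a_3 = 29  a_4 = 121  a_5 = 629  a_6 = 3121  a_7 = 15629  a_8 = 78121  a_9 = 390629.
(Characteristic roots are 5 and -1.)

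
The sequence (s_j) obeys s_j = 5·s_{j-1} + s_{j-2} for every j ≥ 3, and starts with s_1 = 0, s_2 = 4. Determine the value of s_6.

2804

Step forward from the initial values:
s_3 = 20  s_4 = 104  s_5 = 540  s_6 = 2804.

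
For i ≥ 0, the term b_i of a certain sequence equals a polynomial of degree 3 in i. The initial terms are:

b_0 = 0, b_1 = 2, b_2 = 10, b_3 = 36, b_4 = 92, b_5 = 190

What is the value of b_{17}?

1st diffs: 2, 8, 26, 56, 98.
2nd diffs: 6, 18, 30, 42.
3rd diffs: 12, 12, 12 (constant).
Newton forward-difference form: b_i = 2·C(i,1) + 6·C(i,2) + 12·C(i,3).
At i = 17: i = 17, so b_{17} = 34 + 816 + 8160 = 9010.

9010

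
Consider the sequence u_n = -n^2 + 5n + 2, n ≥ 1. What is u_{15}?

u_{15} = -1·15^2 + 5·15 + 2 = -148.

-148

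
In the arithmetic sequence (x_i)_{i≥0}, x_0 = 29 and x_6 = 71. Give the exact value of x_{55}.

414

Common difference d = (71 - 29) / (6 - 0) = 7.
x_i = 29 + (i - 0)·7.
x_{55} = 29 + 55·7 = 414.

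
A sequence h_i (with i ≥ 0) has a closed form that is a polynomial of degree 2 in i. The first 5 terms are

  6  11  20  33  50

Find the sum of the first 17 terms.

3502

1st diffs: 5, 9, 13, 17.
2nd diffs: 4, 4, 4 (constant).
So h_i = 2i^2 + 3i + 6.
Continuing: …, 71, 96, 125, 158, …, h_{16} = 566.
Summing i = 0..16 (17 terms) gives 3502.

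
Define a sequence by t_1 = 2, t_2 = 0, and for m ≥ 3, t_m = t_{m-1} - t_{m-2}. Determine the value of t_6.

2

Applying the relation repeatedly:
t_3 = -2;  t_4 = -2;  t_5 = 0;  t_6 = 2.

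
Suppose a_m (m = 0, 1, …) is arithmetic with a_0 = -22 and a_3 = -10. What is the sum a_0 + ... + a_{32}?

Common difference d = (-10 - (-22)) / (3 - 0) = 4.
a_m = -22 + (m - 0)·4.
a_{32} = 106; S = 33·(-22 + 106)/2 = 1386.

1386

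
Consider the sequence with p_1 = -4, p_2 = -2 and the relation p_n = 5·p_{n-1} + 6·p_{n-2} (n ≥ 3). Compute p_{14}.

Step forward from the initial values:
p_3 = -34;  p_4 = -182;  p_5 = -1114;  …;  p_{11} = -51828154;  p_{12} = -310968902;  p_{13} = -1865813434;  p_{14} = -11194880582.
(Characteristic roots are 6 and -1.)

-11194880582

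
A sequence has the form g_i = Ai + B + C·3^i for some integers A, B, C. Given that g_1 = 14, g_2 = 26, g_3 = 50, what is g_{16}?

The three given values yield: A + B + 3C = 14; 2A + B + 9C = 26; 3A + B + 27C = 50.
Subtracting the first from the second: A + 6C = 12.
Subtracting the second from the third: A + 18C = 24.
Solving: C = 1, A = 6, then B = 5.
Therefore g_{16} = 96 + 5 + 1·43046721 = 43046822.

43046822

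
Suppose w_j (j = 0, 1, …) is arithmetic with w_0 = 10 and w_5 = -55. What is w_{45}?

Common difference d = (-55 - 10) / (5 - 0) = -13.
w_j = 10 + (j - 0)·(-13).
w_{45} = 10 + 45·(-13) = -575.

-575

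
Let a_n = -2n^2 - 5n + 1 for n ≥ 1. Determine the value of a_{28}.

-1707

a_{28} = -2·28^2 - 5·28 + 1 = -1707.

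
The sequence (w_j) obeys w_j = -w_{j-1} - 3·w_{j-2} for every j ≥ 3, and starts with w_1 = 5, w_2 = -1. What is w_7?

1

Compute successive terms:
w_3 = -14; w_4 = 17; w_5 = 25; w_6 = -76; w_7 = 1.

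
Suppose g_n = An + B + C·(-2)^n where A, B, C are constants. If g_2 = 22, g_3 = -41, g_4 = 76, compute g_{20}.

At n = 2, 3, 4: 2A + B + 4C = 22; 3A + B - 8C = -41; 4A + B + 16C = 76.
Subtracting the first from the second: A - 12C = -63.
Subtracting the second from the third: A + 24C = 117.
Solving: C = 5, A = -3, then B = 8.
Therefore g_{20} = -60 + 8 + 5·1048576 = 5242828.

5242828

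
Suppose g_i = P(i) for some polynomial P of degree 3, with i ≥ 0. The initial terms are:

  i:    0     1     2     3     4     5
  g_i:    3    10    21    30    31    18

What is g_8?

1st diffs: 7, 11, 9, 1, -13.
2nd diffs: 4, -2, -8, -14.
3rd diffs: -6, -6, -6 (constant).
Newton forward-difference form: g_i = 3 + 7·C(i,1) + 4·C(i,2) + (-6)·C(i,3).
At i = 8: i = 8, so g_8 = 3 + 56 + 112 - 336 = -165.

-165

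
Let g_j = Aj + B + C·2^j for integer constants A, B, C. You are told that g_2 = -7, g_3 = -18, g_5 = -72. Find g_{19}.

-1048626

The three given values yield: 2A + B + 4C = -7; 3A + B + 8C = -18; 5A + B + 32C = -72.
Subtracting the first from the second: A + 4C = -11.
Subtracting the second from the third: 2A + 24C = -54.
Solving: C = -2, A = -3, then B = 7.
So g_j = -3·j + 7 + (-2)·2^j; at j=19 this is -1048626.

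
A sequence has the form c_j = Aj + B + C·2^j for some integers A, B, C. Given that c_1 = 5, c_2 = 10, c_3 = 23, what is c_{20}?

4194244

At j = 1, 2, 3: A + B + 2C = 5; 2A + B + 4C = 10; 3A + B + 8C = 23.
Subtracting the first from the second: A + 2C = 5.
Subtracting the second from the third: A + 4C = 13.
Solving: C = 4, A = -3, then B = 0.
So c_j = -3·j + 0 + 4·2^j; at j=20 this is 4194244.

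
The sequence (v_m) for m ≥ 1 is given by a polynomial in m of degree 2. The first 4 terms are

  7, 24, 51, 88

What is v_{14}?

1008

1st diffs: 17, 27, 37.
2nd diffs: 10, 10 (constant).
So v_m = 5m^2 + 2m.
Evaluating at m = 14 gives v_{14} = 1008.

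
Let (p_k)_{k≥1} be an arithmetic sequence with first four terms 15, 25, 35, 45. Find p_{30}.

305

Common difference d = 10.
p_k = 15 + (k - 1)·10.
p_{30} = 15 + 29·10 = 305.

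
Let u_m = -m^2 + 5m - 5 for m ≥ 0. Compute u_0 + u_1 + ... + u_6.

-21

Over m = 0..6: Σm = 21, Σm² = 91.
Total = (-1)·91 + (5)·21 + (-5)·7 = -21.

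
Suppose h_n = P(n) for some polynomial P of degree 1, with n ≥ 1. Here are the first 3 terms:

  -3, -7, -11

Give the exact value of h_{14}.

1st diffs: -4, -4 (constant).
So h_n = -4n + 1.
Evaluating at n = 14 gives h_{14} = -55.

-55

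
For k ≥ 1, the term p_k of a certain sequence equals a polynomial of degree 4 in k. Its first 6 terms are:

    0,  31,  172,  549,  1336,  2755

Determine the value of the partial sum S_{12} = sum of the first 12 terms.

1st diffs: 31, 141, 377, 787, 1419.
2nd diffs: 110, 236, 410, 632.
3rd diffs: 126, 174, 222.
4th diffs: 48, 48 (constant).
Newton forward-difference form: p_k = 31·C(k-1,1) + 110·C(k-1,2) + 126·C(k-1,3) + 48·C(k-1,4).
Continuing: …, 5076, 8617, 13744, 20871, …, p_{12} = 43021.
Summing k = 1..12 (12 terms) gives 126632.

126632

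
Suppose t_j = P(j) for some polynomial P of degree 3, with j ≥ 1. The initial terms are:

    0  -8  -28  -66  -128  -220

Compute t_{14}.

1st diffs: -8, -20, -38, -62, -92.
2nd diffs: -12, -18, -24, -30.
3rd diffs: -6, -6, -6 (constant).
So t_j = -j^3 - j + 2.
Evaluating at j = 14 gives t_{14} = -2756.

-2756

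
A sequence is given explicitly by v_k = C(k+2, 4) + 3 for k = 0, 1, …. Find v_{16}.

3063

C(18, 4) = 3060, so v_{16} = 3063.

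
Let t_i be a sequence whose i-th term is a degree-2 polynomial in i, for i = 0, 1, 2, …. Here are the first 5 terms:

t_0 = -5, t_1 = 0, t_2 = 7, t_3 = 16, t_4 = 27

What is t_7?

72

1st diffs: 5, 7, 9, 11.
2nd diffs: 2, 2, 2 (constant).
So t_i = i^2 + 4i - 5.
Evaluating at i = 7 gives t_7 = 72.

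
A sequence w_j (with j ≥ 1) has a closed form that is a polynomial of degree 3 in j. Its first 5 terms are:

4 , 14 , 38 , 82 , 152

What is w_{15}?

1st diffs: 10, 24, 44, 70.
2nd diffs: 14, 20, 26.
3rd diffs: 6, 6 (constant).
So w_j = j^3 + j^2 + 2.
Evaluating at j = 15 gives w_{15} = 3602.

3602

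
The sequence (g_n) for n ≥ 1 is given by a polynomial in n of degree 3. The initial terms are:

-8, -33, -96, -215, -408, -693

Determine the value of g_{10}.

-3113

1st diffs: -25, -63, -119, -193, -285.
2nd diffs: -38, -56, -74, -92.
3rd diffs: -18, -18, -18 (constant).
So g_n = -3n^3 - n^2 - n - 3.
Evaluating at n = 10 gives g_{10} = -3113.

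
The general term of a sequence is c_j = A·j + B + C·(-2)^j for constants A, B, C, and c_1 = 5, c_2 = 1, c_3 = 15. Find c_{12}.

-4071

Write the equations: A + B - 2C = 5; 2A + B + 4C = 1; 3A + B - 8C = 15.
Subtracting the first from the second: A + 6C = -4.
Subtracting the second from the third: A - 12C = 14.
Solving: C = -1, A = 2, then B = 1.
Therefore c_{12} = 24 + 1 + (-1)·4096 = -4071.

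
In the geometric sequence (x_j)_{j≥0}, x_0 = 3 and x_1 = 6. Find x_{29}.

Common ratio r = 2.
x_j = 3·2^(j-0).
x_{29} = 3·2^29 = 1610612736.

1610612736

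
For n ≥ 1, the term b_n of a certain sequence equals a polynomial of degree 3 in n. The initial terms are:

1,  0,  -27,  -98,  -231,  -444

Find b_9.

-1743

1st diffs: -1, -27, -71, -133, -213.
2nd diffs: -26, -44, -62, -80.
3rd diffs: -18, -18, -18 (constant).
Newton forward-difference form: b_n = 1 + (-1)·C(n-1,1) + (-26)·C(n-1,2) + (-18)·C(n-1,3).
At n = 9: n-1 = 8, so b_9 = 1 - 8 - 728 - 1008 = -1743.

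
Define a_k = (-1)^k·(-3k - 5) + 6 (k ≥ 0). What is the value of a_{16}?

(-1)^16 = 1; -3k - 5 at k=16 is -53; so a_{16} = -47.

-47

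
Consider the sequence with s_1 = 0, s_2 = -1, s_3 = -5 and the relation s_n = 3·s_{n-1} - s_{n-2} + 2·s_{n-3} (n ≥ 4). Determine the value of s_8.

-949

s_4 = -14  s_5 = -39  s_6 = -113  s_7 = -328  s_8 = -949.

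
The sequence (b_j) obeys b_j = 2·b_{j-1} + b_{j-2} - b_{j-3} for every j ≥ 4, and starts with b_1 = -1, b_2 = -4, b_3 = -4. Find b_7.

Step forward from the initial values:
b_4 = -11;  b_5 = -22;  b_6 = -51;  b_7 = -113.

-113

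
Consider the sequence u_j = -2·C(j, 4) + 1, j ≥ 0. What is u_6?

C(6, 4) = 15, so u_6 = -29.

-29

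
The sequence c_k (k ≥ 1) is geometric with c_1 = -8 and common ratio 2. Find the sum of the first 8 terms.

c_k = (-8)·2^(k-1).
S = (-8)·(2^8 - 1)/(2 - 1) = (-8)·(256 - 1)/(1) = -2040.

-2040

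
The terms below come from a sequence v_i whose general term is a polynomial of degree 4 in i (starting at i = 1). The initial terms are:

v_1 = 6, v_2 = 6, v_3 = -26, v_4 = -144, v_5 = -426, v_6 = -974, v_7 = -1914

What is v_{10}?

1st diffs: 0, -32, -118, -282, -548, -940.
2nd diffs: -32, -86, -164, -266, -392.
3rd diffs: -54, -78, -102, -126.
4th diffs: -24, -24, -24 (constant).
Newton forward-difference form: v_i = 6 + (-32)·C(i-1,2) + (-54)·C(i-1,3) + (-24)·C(i-1,4).
At i = 10: i-1 = 9, so v_{10} = 6 - 1152 - 4536 - 3024 = -8706.

-8706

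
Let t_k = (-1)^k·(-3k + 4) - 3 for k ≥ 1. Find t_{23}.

(-1)^23 = -1; -3k + 4 at k=23 is -65; so t_{23} = 62.

62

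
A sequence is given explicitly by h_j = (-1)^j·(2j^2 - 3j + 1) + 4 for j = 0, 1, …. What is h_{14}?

355

(-1)^14 = 1; 2j^2 - 3j + 1 at j=14 is 351; so h_{14} = 355.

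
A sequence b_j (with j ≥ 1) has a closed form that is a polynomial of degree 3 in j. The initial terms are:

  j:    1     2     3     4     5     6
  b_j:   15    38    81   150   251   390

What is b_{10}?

1446

1st diffs: 23, 43, 69, 101, 139.
2nd diffs: 20, 26, 32, 38.
3rd diffs: 6, 6, 6 (constant).
So b_j = j^3 + 4j^2 + 4j + 6.
Evaluating at j = 10 gives b_{10} = 1446.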